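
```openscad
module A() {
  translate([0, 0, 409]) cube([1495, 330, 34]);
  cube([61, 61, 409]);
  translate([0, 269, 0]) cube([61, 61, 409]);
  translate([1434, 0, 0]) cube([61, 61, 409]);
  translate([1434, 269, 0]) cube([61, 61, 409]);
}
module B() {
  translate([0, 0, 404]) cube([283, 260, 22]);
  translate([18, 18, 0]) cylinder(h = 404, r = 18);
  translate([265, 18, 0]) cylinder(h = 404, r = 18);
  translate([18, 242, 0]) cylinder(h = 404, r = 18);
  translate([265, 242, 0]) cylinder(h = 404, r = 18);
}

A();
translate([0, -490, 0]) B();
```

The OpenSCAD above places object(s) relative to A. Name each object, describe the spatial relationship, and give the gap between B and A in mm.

The stool's nearest face is 230 mm from the bench's −y face.

A is a bench. B is a stool. The stool is on the floor beside the bench on its −y side. The gap between the stool and the bench is 230 mm.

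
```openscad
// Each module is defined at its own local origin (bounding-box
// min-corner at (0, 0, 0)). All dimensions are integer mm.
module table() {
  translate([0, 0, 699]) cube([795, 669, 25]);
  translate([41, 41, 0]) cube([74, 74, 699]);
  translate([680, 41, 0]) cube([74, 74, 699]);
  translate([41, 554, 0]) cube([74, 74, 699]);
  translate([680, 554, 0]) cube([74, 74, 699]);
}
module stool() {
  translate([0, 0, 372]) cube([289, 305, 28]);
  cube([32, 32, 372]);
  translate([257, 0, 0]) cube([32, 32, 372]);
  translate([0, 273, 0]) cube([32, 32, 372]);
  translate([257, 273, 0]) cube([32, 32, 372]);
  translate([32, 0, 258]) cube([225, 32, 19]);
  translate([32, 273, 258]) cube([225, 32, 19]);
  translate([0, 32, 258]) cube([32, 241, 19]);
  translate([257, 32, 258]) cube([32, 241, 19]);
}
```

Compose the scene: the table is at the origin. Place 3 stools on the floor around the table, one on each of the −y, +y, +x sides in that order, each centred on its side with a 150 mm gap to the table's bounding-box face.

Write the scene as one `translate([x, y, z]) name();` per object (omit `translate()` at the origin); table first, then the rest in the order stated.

table();
translate([253, -455, 0]) stool();
translate([253, 819, 0]) stool();
translate([945, 182, 0]) stool();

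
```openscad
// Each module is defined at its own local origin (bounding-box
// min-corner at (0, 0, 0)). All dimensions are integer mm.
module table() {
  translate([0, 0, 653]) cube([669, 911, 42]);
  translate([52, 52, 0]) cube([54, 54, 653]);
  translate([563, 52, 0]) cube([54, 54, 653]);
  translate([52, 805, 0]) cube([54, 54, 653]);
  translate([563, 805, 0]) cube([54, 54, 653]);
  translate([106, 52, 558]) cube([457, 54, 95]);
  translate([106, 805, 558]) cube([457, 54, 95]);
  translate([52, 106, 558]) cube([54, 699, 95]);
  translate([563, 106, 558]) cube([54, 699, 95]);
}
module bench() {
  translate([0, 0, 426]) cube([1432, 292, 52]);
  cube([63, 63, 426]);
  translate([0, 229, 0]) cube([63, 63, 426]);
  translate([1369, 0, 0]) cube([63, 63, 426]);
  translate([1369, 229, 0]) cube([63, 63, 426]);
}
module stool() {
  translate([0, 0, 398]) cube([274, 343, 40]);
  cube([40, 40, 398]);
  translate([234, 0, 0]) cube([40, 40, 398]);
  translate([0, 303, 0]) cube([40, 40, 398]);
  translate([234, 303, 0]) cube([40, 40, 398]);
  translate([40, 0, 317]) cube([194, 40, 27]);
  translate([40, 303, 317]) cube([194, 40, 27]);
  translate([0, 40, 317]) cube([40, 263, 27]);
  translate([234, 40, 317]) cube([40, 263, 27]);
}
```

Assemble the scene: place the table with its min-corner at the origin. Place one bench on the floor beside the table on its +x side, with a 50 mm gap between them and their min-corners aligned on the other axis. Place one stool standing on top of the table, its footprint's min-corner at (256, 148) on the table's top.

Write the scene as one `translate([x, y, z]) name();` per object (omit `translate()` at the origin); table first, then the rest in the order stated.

table();
translate([719, 0, 0]) bench();
translate([256, 148, 695]) stool();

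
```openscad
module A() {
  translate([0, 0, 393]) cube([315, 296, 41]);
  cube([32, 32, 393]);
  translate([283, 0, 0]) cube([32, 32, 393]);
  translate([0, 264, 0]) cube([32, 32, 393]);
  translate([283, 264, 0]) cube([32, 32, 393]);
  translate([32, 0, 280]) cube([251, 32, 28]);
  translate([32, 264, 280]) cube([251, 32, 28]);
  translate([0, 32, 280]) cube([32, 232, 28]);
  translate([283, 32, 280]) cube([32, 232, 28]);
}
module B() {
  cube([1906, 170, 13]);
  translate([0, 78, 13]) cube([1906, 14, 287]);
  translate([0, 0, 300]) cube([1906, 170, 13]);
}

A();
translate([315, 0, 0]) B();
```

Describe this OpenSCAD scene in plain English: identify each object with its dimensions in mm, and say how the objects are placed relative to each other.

A is a four-legged stool. The seat is a 315×296×41 mm slab whose top surface is at z = 434 mm; four square legs, each 32×32 mm in cross-section, run from the floor (z = 0) to the underside of the seat, each flush with a corner of the seat. Four stretchers, 32 mm wide and 28 mm tall, connect adjacent legs with their undersides at z = 280 mm, each running between the inner faces of the legs it joins and aligned with the legs' outer faces on the other axis.

B is an I-beam lying along x, 1906 mm long. Overall section height 313 mm. Two flanges 170 mm wide (y) and 13 mm thick, one on the floor and one at the top; a web 14 mm thick runs between them, centred on the flange width.

The I-beam is against the stool's +x side, with their −y faces flush.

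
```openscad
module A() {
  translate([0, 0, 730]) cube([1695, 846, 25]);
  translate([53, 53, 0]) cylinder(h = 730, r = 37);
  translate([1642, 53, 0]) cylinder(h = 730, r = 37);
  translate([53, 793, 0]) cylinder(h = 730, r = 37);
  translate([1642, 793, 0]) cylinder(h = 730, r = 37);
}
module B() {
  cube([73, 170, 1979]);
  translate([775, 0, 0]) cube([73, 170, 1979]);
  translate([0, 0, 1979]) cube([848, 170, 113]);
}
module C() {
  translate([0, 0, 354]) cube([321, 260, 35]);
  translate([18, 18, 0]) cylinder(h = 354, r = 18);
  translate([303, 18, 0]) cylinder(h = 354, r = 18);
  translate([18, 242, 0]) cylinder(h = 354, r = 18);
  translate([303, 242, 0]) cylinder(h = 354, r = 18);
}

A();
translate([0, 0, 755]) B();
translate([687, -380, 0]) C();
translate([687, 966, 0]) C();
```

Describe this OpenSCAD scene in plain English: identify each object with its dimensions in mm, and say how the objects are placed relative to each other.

A is a table with a 1695×846 mm rectangular top, 25 mm thick, top surface at z = 755 mm, supported by four round legs of 74 mm diameter, each leg's bounding box inset 16 mm from the nearest pair of top edges, running from the floor.

B is a rectangular door frame: two vertical jambs of 73×170 mm section, 1979 mm tall, with a clear opening 702 mm wide between their inner faces. A header 113 mm tall and 170 mm deep lies on top of the jambs and spans the full outside width.

C is a simple wooden stool: a rectangular seat 321 mm (x) by 260 mm (y), 35 mm thick, top face at z = 389 mm, on four round legs, each 36 mm in diameter. The legs rest on z = 0, each leg's axis is inset half a diameter from the nearest pair of seat edges (so the leg's bounding box is flush with the corner).

The door frame is on top of the table. Two stools sit around the table at the −y, +y sides.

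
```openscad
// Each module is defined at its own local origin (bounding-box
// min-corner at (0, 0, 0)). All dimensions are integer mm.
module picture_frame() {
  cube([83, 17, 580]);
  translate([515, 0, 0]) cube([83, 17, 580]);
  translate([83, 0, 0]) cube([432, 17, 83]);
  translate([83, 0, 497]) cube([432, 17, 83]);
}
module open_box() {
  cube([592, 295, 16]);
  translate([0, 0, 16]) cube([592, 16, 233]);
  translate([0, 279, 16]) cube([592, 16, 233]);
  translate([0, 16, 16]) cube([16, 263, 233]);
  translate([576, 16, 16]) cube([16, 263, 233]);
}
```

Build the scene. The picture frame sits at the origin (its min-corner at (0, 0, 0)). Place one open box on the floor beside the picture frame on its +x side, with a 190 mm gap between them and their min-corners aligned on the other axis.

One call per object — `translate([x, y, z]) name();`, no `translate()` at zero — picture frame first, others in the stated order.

picture_frame();
translate([788, 0, 0]) open_box();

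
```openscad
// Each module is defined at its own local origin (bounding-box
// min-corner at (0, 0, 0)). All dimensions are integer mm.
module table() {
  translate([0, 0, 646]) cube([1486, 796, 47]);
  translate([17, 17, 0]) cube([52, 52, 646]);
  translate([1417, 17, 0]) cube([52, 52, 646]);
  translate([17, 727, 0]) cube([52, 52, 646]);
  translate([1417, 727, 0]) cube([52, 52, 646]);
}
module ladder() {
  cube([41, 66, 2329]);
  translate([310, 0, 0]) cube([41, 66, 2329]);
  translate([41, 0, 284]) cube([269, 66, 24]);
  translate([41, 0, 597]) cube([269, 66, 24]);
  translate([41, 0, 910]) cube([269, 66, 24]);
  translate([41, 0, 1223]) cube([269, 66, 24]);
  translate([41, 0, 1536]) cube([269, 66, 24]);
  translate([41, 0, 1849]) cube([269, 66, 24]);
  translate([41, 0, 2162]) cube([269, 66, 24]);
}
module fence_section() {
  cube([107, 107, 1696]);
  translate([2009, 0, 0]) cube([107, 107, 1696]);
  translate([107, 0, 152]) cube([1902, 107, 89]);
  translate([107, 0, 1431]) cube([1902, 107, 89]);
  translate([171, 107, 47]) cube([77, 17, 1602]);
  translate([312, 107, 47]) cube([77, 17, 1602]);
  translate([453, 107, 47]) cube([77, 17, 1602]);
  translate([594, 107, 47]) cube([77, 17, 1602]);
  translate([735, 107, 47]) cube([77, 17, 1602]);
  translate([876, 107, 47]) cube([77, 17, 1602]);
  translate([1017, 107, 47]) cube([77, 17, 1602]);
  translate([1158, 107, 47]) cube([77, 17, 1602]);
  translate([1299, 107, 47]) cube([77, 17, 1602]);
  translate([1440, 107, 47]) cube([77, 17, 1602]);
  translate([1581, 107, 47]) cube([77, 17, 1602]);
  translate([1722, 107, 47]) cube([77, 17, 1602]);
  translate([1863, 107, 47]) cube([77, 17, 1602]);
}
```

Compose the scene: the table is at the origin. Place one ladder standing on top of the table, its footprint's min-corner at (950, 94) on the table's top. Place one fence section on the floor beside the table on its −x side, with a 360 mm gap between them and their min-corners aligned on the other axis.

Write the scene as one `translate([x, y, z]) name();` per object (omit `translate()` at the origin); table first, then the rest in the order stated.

table();
translate([950, 94, 693]) ladder();
translate([-2476, 0, 0]) fence_section();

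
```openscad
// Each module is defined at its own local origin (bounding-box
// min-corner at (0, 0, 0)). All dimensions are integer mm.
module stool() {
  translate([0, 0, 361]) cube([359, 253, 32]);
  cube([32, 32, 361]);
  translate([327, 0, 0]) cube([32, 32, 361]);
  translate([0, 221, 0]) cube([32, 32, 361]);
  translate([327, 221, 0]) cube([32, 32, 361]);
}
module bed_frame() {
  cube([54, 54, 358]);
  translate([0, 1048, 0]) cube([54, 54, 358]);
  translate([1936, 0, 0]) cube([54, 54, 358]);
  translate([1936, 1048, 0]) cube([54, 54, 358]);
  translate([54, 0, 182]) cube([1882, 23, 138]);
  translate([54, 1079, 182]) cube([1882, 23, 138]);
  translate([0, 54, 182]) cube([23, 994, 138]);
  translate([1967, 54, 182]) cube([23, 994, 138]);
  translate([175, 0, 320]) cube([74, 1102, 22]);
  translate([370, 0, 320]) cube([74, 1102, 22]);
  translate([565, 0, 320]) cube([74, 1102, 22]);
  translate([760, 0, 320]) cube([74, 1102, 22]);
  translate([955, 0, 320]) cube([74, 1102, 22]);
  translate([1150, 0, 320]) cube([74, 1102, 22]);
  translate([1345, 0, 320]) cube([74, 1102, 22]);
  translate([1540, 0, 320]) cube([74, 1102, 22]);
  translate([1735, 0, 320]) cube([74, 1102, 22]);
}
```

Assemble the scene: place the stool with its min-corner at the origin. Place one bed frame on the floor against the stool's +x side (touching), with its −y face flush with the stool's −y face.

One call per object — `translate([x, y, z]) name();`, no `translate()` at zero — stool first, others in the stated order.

stool();
translate([359, 0, 0]) bed_frame();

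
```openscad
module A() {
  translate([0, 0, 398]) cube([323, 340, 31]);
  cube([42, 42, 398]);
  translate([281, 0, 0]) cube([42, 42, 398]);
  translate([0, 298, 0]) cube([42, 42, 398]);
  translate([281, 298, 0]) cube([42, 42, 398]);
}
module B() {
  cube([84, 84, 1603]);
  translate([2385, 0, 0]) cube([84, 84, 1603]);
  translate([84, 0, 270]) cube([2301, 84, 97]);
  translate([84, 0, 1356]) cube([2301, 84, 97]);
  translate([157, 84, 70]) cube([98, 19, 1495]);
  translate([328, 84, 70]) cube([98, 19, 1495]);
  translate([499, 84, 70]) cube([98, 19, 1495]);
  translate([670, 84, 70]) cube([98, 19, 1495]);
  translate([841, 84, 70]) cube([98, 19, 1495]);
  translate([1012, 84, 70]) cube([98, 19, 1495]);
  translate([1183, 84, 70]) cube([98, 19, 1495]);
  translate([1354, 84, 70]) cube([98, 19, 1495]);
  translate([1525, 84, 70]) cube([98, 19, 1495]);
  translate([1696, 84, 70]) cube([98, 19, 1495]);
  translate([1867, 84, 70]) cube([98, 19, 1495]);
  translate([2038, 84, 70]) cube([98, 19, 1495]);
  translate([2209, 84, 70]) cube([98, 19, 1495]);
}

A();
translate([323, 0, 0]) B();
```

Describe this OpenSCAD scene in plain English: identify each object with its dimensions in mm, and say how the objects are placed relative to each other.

A is a simple wooden stool: a rectangular seat 323 mm (x) by 340 mm (y), 31 mm thick, top face at z = 429 mm, on four square legs, each 42×42 mm in cross-section. The legs rest on z = 0, each flush with a corner of the seat.

B is a fence section. Two 84×84 mm posts, 1603 mm tall, stand on the floor with a clear span of 2301 mm between their inner faces. Two horizontal rails of 84×97 mm section span the gap between the posts with their undersides at z = 270 mm and z = 1356 mm, flush with the posts' −y face. 13 pickets, each 98 mm wide, 19 mm thick and 1495 mm tall, are fixed to the +y face of the rails with their bottoms at z = 70 mm, evenly spaced across the span with equal gaps (rounded down to the nearest mm) at the −x end and between each pair — any rounding remainder accumulates at the +x end.

The fence section is against the stool's +x side, with their −y faces flush.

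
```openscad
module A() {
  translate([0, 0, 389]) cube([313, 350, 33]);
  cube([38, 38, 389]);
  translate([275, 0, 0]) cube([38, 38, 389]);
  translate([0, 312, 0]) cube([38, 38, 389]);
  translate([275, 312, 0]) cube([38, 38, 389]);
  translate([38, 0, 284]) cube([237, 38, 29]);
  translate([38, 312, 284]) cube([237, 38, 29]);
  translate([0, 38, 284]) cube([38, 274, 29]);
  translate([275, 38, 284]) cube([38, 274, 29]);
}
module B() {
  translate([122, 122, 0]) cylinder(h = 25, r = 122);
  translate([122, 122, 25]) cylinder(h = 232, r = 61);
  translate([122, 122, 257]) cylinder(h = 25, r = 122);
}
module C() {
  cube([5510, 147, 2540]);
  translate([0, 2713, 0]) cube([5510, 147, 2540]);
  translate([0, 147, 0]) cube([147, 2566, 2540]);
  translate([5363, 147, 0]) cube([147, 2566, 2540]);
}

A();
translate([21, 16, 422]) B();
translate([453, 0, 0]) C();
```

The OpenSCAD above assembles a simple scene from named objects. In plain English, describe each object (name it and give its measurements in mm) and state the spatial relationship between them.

A is a four-legged stool. The seat is 313×350 mm, 33 mm thick, top at z = 422 mm. It stands on four square legs, each 38×38 mm in cross-section, from z = 0 to the seat underside, each flush with a corner of the seat. Four stretchers, 38 mm wide and 29 mm tall, connect adjacent legs with their undersides at z = 284 mm, each running between the inner faces of the legs it joins and aligned with the legs' outer faces on the other axis.

B is a spool: two coaxial disc flanges of radius 122 mm and thickness 25 mm, joined by a core cylinder of radius 61 mm and height 232 mm. The lower flange rests on z = 0 and the three cylinders share a vertical axis.

C is a box-shaped house frame (walls only): outside footprint 5510×2860 mm, wall height 2540 mm, wall thickness 147 mm. The two y-facing walls run the full x-width; the two x-facing walls fit between the inner faces of the y-facing walls.

The spool is on top of the stool. The house frame is on the floor beside the stool on its +x side.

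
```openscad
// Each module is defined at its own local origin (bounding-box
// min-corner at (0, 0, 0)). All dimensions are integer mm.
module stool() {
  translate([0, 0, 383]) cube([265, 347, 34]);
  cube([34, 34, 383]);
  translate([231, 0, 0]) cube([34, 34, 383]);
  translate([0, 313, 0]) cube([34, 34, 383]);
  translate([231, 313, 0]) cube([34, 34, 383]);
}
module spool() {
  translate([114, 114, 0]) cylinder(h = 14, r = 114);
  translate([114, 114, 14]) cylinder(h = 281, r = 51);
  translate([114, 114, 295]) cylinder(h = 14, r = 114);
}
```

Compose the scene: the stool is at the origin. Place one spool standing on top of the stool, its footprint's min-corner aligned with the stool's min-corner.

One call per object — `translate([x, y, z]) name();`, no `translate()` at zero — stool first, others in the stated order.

stool();
translate([0, 0, 417]) spool();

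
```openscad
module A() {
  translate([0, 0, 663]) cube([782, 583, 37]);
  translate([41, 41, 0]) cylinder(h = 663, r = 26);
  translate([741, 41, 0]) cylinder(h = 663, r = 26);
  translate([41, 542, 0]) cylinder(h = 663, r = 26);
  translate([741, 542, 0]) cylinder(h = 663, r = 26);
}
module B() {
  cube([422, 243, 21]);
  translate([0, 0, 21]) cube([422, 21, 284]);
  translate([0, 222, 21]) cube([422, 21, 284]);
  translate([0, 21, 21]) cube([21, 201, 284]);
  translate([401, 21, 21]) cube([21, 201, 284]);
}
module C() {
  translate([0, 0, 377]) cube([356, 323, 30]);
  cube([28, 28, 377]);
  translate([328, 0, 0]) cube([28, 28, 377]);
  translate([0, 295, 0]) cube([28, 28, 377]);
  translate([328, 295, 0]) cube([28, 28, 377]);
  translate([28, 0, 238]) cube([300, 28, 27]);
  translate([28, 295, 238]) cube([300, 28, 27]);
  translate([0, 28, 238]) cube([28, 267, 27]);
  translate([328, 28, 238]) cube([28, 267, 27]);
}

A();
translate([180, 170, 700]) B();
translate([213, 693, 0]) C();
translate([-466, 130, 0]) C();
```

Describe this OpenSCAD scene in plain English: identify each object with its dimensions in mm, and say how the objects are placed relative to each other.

A is a table: top 782 mm (x) × 583 mm (y), 37 mm thick, upper face at z = 700 mm, on four round legs of 52 mm diameter, each leg's bounding box inset 15 mm from the nearest pair of top edges, running from z = 0 to the bottom of the top.

B is an open-topped rectangular box: outside dimensions 422×243×305 mm, with a uniform wall and base thickness of 21 mm. The base is a full 422×243 slab on the floor; four walls sit on top of the base. The front and back walls (the −y and +y sides) span the full width; the two side walls fit between them.

C is a four-legged stool. The seat is a 356×323×30 mm slab whose top surface is at z = 407 mm; four square legs, each 28×28 mm in cross-section, run from the floor (z = 0) to the underside of the seat, each flush with a corner of the seat. Four stretchers, 28 mm wide and 27 mm tall, connect adjacent legs with their undersides at z = 238 mm, each running between the inner faces of the legs it joins and aligned with the legs' outer faces on the other axis.

The open box is on top of the table, centred. Two stools sit around the table at the +y, −x sides.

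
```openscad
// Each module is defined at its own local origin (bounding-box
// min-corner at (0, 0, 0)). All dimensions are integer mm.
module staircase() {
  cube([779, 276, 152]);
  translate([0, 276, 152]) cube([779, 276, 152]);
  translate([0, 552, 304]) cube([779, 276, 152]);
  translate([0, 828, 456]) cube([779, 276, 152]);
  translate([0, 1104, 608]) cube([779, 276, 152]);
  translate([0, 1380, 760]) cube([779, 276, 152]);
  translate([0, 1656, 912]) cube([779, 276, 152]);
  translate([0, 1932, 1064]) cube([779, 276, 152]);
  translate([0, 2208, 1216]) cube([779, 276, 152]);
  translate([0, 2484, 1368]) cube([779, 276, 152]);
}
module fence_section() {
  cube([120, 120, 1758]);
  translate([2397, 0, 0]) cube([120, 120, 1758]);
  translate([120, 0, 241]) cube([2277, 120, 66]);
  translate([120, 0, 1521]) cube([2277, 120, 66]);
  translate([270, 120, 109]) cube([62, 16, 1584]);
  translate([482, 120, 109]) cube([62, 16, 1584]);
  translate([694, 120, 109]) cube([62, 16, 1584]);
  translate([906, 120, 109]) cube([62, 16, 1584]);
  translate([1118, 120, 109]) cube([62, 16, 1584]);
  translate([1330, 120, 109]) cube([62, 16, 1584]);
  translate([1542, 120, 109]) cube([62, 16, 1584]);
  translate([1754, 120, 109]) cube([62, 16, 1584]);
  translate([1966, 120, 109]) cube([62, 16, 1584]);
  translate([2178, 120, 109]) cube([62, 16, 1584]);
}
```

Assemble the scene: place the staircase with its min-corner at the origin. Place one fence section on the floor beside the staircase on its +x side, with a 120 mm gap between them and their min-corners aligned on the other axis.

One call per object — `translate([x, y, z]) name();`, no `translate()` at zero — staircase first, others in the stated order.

staircase();
translate([899, 0, 0]) fence_section();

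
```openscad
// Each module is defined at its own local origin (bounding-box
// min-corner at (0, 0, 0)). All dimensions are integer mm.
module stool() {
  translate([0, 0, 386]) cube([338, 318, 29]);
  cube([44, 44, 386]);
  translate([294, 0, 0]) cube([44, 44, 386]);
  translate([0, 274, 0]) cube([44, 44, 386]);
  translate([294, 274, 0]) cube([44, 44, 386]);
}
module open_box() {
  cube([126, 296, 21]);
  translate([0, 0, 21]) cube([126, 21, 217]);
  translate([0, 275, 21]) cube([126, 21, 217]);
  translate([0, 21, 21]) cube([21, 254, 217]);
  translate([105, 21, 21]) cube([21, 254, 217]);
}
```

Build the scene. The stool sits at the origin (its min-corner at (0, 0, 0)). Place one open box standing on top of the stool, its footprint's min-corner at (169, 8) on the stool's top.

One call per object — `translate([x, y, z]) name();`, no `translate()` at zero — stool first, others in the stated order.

stool();
translate([169, 8, 415]) open_box();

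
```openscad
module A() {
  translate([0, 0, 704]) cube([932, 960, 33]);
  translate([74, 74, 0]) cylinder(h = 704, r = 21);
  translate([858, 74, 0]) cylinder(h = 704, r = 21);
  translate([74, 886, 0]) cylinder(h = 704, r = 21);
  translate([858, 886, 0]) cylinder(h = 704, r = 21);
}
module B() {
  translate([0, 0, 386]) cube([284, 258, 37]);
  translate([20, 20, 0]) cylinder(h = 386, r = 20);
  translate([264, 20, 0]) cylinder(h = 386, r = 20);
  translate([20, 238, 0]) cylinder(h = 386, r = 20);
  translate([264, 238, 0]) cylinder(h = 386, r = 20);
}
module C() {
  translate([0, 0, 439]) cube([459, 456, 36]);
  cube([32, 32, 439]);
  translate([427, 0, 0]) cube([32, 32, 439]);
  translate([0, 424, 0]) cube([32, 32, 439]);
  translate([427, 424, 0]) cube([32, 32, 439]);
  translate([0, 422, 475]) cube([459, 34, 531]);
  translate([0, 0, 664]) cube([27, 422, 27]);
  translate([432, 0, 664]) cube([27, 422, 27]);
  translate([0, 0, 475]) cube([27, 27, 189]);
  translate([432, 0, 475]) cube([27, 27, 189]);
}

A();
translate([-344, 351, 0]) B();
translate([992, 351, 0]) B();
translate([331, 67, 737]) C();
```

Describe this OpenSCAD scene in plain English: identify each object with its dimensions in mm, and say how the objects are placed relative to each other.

A is a rectangular dining table. The top is 932×960×33 mm with its upper surface at z = 737 mm. It stands on four round legs of 42 mm diameter, each leg's bounding box inset 53 mm from the nearest pair of top edges, running from the floor to the underside of the top.

B is a simple wooden stool: a rectangular seat 284 mm (x) by 258 mm (y), 37 mm thick, top face at z = 423 mm, on four round legs, each 40 mm in diameter. The legs rest on z = 0, each leg's axis is inset half a diameter from the nearest pair of seat edges (so the leg's bounding box is flush with the corner).

C is a chair. The seat is a 459×456×36 mm slab with its top at z = 475 mm, on four 32×32 mm corner legs (flush with the seat edges, standing on z = 0). A flat backrest 34 mm thick, 531 mm tall, spans the full seat width and rises from the seat top along its +y edge, rear face flush with the rear of the seat. Two armrests of 27×27 mm section run along each side from the seat's front edge to the front of the backrest, top faces 216 mm above the seat top and outer faces flush with the seat's x-edges; a 27×27 mm post under the front of each armrest stands on the seat at the front corner.

Two stools sit around the table at the −x, +x sides. The chair is on top of the table.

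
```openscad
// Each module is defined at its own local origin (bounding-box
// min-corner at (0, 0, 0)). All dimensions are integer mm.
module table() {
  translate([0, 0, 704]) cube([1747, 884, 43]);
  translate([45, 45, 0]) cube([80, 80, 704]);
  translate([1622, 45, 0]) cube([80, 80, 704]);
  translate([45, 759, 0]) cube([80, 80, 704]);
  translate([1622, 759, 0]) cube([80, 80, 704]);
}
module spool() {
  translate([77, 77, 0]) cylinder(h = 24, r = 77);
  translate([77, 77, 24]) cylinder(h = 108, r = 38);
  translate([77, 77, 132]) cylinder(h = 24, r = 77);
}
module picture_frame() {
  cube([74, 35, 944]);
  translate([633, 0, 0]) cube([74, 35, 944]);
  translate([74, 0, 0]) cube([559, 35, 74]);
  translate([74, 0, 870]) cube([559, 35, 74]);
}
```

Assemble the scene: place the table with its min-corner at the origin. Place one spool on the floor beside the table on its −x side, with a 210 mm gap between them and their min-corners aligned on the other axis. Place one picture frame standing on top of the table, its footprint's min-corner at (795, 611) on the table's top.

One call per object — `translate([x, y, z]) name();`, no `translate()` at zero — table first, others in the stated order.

table();
translate([-364, 0, 0]) spool();
translate([795, 611, 747]) picture_frame();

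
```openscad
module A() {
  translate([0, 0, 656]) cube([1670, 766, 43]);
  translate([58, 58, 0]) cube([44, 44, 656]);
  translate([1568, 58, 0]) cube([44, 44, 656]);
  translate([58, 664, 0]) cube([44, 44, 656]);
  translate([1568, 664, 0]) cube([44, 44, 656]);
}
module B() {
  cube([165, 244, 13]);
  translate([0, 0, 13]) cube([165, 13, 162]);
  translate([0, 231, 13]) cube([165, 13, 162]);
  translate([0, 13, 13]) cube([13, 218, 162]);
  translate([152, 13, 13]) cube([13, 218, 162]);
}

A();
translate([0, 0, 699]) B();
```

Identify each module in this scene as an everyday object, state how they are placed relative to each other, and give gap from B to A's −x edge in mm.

A is a table. B is an open box. The open box is on top of the table. The gap from the open box to the table's −x edge is 0 mm.

The open box's min-x is at 0; the table's min-x is 0; gap = 0 mm.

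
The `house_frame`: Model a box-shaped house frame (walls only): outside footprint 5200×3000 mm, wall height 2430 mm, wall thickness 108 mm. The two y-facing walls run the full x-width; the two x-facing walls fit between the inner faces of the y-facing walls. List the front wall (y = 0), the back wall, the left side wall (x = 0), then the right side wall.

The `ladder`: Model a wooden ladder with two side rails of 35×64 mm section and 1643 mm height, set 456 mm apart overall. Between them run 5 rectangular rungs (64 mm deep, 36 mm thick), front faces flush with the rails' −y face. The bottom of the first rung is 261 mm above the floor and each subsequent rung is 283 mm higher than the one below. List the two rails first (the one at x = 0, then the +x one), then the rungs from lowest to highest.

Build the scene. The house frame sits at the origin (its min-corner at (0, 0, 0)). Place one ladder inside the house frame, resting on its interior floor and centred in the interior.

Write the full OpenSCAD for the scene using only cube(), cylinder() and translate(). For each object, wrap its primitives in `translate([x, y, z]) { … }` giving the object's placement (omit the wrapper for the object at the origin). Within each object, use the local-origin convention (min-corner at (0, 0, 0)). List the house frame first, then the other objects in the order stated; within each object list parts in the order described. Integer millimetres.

cube([5200, 108, 2430]);
translate([0, 2892, 0]) cube([5200, 108, 2430]);
translate([0, 108, 0]) cube([108, 2784, 2430]);
translate([5092, 108, 0]) cube([108, 2784, 2430]);
translate([2372, 1468, 0]) {
  cube([35, 64, 1643]);
  translate([421, 0, 0]) cube([35, 64, 1643]);
  translate([35, 0, 261]) cube([386, 64, 36]);
  translate([35, 0, 544]) cube([386, 64, 36]);
  translate([35, 0, 827]) cube([386, 64, 36]);
  translate([35, 0, 1110]) cube([386, 64, 36]);
  translate([35, 0, 1393]) cube([386, 64, 36]);
}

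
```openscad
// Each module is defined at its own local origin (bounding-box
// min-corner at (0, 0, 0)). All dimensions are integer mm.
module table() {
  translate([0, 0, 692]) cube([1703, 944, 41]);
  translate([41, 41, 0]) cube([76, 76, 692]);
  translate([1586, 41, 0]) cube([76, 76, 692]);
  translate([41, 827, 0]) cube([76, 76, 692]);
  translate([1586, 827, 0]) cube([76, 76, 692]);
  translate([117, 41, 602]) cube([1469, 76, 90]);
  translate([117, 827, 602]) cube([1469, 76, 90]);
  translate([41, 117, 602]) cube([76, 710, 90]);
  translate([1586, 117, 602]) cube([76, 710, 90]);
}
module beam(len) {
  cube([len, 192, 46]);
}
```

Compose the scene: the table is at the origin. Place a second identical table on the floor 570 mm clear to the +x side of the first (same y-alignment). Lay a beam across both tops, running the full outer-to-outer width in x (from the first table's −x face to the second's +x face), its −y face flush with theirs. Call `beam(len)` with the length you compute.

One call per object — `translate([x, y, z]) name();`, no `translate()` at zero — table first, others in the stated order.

table();
translate([2273, 0, 0]) table();
translate([0, 0, 733]) beam(3976);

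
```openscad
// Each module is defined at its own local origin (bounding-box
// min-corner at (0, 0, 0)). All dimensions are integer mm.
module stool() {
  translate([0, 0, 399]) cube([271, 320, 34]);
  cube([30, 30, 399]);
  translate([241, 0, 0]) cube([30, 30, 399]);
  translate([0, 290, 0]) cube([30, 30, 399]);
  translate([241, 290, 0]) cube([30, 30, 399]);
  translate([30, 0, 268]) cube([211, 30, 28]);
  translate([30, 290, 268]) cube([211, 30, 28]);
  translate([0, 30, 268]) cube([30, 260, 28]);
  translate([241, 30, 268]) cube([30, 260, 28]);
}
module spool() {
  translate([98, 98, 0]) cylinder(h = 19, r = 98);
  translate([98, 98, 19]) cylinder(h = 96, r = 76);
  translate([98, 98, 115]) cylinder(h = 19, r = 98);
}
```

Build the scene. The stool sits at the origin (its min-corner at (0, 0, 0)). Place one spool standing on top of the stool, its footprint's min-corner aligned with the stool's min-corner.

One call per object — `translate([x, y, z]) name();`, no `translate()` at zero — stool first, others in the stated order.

stool();
translate([0, 0, 433]) spool();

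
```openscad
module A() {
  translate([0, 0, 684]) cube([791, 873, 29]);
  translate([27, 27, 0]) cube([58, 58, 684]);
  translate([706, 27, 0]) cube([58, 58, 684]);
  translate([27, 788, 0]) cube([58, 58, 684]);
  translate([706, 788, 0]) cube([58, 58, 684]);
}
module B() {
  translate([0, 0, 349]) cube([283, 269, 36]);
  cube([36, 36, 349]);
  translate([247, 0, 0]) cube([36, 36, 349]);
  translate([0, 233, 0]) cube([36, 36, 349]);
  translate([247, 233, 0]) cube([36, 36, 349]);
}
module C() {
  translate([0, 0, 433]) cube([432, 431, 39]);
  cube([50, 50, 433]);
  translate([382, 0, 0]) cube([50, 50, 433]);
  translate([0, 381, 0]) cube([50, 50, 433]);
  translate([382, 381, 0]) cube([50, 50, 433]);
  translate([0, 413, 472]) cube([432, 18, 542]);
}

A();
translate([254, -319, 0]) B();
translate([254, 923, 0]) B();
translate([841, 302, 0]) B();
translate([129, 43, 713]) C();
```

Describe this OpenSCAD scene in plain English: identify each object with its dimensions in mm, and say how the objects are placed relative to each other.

A is a table: top 791 mm (x) × 873 mm (y), 29 mm thick, upper face at z = 713 mm, on four 58×58 mm square legs, each inset 27 mm from the nearest pair of top edges, running from z = 0 to the bottom of the top.

B is a four-legged stool. The seat is a 283×269×36 mm slab whose top surface is at z = 385 mm; four square legs, each 36×36 mm in cross-section, run from the floor (z = 0) to the underside of the seat, each flush with a corner of the seat.

C is a chair: 432×431 mm seat, 39 mm thick, top at z = 472 mm, on four 50 mm square corner legs flush with the seat edges. A 18 mm thick backrest slab spans the full seat width, extending 542 mm above the seat top, its back face flush with the seat's +y edge.

Three stools sit around the table at the −y, +y, +x sides. The chair is on top of the table.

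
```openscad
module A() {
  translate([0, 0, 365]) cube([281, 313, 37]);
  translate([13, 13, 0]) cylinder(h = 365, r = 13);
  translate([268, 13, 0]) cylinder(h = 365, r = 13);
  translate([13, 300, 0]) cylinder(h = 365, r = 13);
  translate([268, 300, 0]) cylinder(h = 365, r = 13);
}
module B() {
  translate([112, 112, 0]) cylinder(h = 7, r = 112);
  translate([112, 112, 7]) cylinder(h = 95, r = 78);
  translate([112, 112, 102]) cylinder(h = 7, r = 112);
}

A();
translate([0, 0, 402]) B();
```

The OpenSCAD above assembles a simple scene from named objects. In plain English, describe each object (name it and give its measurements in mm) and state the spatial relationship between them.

A is a simple wooden stool: a rectangular seat 281 mm (x) by 313 mm (y), 37 mm thick, top face at z = 402 mm, on four round legs, each 26 mm in diameter. The legs rest on z = 0, each leg's axis is inset half a diameter from the nearest pair of seat edges (so the leg's bounding box is flush with the corner).

B is a spool: two coaxial disc flanges of radius 112 mm and thickness 7 mm, joined by a core cylinder of radius 78 mm and height 95 mm. The lower flange rests on z = 0 and the three cylinders share a vertical axis.

The spool is on top of the stool.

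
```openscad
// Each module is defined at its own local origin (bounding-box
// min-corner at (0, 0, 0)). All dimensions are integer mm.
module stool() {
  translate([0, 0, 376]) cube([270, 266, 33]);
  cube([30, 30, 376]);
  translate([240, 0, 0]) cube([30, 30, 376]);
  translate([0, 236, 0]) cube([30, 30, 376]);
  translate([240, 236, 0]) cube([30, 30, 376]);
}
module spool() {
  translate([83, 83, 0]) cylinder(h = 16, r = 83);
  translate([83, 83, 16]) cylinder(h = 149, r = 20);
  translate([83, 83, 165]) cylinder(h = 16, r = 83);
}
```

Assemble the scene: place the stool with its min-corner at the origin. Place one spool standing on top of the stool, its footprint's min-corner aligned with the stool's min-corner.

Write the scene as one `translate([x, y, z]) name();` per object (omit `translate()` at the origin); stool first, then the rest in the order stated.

stool();
translate([0, 0, 409]) spool();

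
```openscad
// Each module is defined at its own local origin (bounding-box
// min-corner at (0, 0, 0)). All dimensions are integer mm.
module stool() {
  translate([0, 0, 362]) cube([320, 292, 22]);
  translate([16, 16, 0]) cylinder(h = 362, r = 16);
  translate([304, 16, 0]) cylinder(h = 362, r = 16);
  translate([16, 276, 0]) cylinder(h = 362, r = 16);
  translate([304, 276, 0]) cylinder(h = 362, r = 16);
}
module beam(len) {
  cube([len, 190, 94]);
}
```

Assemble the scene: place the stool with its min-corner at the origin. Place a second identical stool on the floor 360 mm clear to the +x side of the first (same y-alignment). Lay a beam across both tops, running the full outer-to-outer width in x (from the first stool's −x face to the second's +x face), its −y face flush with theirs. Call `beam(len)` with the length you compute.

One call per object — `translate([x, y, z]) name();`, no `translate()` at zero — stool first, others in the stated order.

stool();
translate([680, 0, 0]) stool();
translate([0, 0, 384]) beam(1000);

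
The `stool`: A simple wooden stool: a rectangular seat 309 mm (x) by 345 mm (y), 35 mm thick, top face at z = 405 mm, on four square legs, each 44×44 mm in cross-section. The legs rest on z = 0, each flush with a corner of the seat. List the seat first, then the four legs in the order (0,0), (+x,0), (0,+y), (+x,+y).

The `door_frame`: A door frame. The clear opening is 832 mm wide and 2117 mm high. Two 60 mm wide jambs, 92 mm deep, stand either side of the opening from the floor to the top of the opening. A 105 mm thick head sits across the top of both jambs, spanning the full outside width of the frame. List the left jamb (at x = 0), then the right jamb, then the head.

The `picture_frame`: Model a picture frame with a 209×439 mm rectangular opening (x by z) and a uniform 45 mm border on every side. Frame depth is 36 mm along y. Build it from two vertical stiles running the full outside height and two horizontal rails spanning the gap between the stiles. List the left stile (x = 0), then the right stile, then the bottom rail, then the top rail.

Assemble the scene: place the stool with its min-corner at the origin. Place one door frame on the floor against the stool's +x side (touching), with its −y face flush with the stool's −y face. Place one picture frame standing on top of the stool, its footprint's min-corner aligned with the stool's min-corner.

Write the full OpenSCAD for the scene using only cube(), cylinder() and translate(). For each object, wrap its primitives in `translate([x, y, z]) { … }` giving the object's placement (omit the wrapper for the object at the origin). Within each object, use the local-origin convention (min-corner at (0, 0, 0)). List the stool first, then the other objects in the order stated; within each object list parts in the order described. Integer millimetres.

translate([0, 0, 370]) cube([309, 345, 35]);
cube([44, 44, 370]);
translate([265, 0, 0]) cube([44, 44, 370]);
translate([0, 301, 0]) cube([44, 44, 370]);
translate([265, 301, 0]) cube([44, 44, 370]);
translate([309, 0, 0]) {
  cube([60, 92, 2117]);
  translate([892, 0, 0]) cube([60, 92, 2117]);
  translate([0, 0, 2117]) cube([952, 92, 105]);
}
translate([0, 0, 405]) {
  cube([45, 36, 529]);
  translate([254, 0, 0]) cube([45, 36, 529]);
  translate([45, 0, 0]) cube([209, 36, 45]);
  translate([45, 0, 484]) cube([209, 36, 45]);
}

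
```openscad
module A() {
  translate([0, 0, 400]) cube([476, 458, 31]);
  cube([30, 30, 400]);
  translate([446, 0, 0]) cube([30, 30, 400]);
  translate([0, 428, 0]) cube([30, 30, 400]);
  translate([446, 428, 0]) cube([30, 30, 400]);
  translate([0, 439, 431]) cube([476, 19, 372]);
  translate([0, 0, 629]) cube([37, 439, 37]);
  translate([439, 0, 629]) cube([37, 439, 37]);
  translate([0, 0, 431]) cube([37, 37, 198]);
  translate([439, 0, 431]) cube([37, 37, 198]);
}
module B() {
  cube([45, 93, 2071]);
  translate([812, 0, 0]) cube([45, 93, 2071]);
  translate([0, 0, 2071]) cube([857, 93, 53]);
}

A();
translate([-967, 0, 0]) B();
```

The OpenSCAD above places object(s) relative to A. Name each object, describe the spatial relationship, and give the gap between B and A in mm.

A is a chair. B is a door frame. The door frame is on the floor beside the chair on its −x side. The gap between the door frame and the chair is 110 mm.

The door frame's nearest face is 110 mm from the chair's −x face.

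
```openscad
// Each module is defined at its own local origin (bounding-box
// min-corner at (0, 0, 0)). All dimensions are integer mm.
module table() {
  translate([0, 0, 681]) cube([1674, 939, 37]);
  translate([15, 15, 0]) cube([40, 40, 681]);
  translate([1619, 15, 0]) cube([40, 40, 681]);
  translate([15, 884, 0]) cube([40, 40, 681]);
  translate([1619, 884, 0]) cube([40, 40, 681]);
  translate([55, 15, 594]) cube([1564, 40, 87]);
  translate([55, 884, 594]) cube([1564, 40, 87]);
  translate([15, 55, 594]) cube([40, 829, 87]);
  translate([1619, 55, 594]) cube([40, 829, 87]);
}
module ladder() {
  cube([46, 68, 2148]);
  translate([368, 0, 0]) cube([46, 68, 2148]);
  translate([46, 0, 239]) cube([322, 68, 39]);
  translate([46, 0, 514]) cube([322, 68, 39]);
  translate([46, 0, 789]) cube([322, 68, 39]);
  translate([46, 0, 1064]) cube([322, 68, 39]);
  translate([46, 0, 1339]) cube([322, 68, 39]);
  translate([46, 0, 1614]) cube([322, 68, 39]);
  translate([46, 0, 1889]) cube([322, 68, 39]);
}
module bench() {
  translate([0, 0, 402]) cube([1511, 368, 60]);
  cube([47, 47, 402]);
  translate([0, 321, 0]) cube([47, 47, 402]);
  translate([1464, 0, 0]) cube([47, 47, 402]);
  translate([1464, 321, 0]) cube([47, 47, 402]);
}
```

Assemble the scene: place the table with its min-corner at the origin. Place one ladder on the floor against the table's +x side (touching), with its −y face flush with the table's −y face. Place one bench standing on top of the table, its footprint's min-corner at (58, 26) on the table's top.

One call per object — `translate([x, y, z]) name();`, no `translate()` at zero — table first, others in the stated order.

table();
translate([1674, 0, 0]) ladder();
translate([58, 26, 718]) bench();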